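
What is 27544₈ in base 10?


Positional values:
Position 0: 4 × 8^0 = 4
Position 1: 4 × 8^1 = 32
Position 2: 5 × 8^2 = 320
Position 3: 7 × 8^3 = 3584
Position 4: 2 × 8^4 = 8192
Sum = 4 + 32 + 320 + 3584 + 8192
= 12132


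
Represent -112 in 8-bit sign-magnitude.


Sign bit: 1 (negative)
Magnitude: 112 = 1110000
= 11110000


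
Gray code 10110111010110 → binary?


Gray code: 10110111010110
MSB stays the same: 1
Each subsequent bit = prev_binary XOR current_gray:
  B[1] = 1 XOR 0 = 1
  B[2] = 1 XOR 1 = 0
  B[3] = 0 XOR 1 = 1
  B[4] = 1 XOR 0 = 1
  B[5] = 1 XOR 1 = 0
  B[6] = 0 XOR 1 = 1
  B[7] = 1 XOR 1 = 0
  B[8] = 0 XOR 0 = 0
  B[9] = 0 XOR 1 = 1
  B[10] = 1 XOR 0 = 1
  B[11] = 1 XOR 1 = 0
  B[12] = 0 XOR 1 = 1
  B[13] = 1 XOR 0 = 1
= 11011010011011 (13979 decimal)


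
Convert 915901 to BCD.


Each digit → 4-bit binary:
  9 → 1001
  1 → 0001
  5 → 0101
  9 → 1001
  0 → 0000
  1 → 0001
= 1001 0001 0101 1001 0000 0001


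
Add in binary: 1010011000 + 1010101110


Align and add column by column (LSB to MSB, carry propagating):
  01010011000
+ 01010101110
  -----------
  col 0: 0 + 0 + 0 (carry in) = 0 → bit 0, carry out 0
  col 1: 0 + 1 + 0 (carry in) = 1 → bit 1, carry out 0
  col 2: 0 + 1 + 0 (carry in) = 1 → bit 1, carry out 0
  col 3: 1 + 1 + 0 (carry in) = 2 → bit 0, carry out 1
  col 4: 1 + 0 + 1 (carry in) = 2 → bit 0, carry out 1
  col 5: 0 + 1 + 1 (carry in) = 2 → bit 0, carry out 1
  col 6: 0 + 0 + 1 (carry in) = 1 → bit 1, carry out 0
  col 7: 1 + 1 + 0 (carry in) = 2 → bit 0, carry out 1
  col 8: 0 + 0 + 1 (carry in) = 1 → bit 1, carry out 0
  col 9: 1 + 1 + 0 (carry in) = 2 → bit 0, carry out 1
  col 10: 0 + 0 + 1 (carry in) = 1 → bit 1, carry out 0
Reading bits MSB→LSB: 10101000110
Strip leading zeros: 10101000110
= 10101000110


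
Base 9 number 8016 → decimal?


Positional values (base 9):
  6 × 9^0 = 6 × 1 = 6
  1 × 9^1 = 1 × 9 = 9
  0 × 9^2 = 0 × 81 = 0
  8 × 9^3 = 8 × 729 = 5832
Sum = 6 + 9 + 0 + 5832
= 5847


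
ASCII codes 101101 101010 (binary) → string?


Codes (binary): 101101 101010
Per-code ASCII lookup:
  101101 = 45  (special character) → '-'
  101010 = 42  (special character) → '*'
= '-*'


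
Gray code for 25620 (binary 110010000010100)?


Binary: 110010000010100
Gray code: G = B XOR (B >> 1)
B >> 1 = 011001000001010
110010000010100 XOR 011001000001010:
  1 XOR 0 = 1
  1 XOR 1 = 0
  0 XOR 1 = 1
  0 XOR 0 = 0
  1 XOR 0 = 1
  0 XOR 1 = 1
  0 XOR 0 = 0
  0 XOR 0 = 0
  0 XOR 0 = 0
  0 XOR 0 = 0
  1 XOR 0 = 1
  0 XOR 1 = 1
  1 XOR 0 = 1
  0 XOR 1 = 1
  0 XOR 0 = 0
= 101011000011110


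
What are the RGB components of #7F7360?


Hex: #7F7360
R = 7F₁₆ = 127
G = 73₁₆ = 115
B = 60₁₆ = 96
= RGB(127, 115, 96)


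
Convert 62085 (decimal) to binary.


Divide by 2 repeatedly:
62085 ÷ 2 = 31042 remainder 1
31042 ÷ 2 = 15521 remainder 0
15521 ÷ 2 = 7760 remainder 1
7760 ÷ 2 = 3880 remainder 0
3880 ÷ 2 = 1940 remainder 0
1940 ÷ 2 = 970 remainder 0
970 ÷ 2 = 485 remainder 0
485 ÷ 2 = 242 remainder 1
242 ÷ 2 = 121 remainder 0
121 ÷ 2 = 60 remainder 1
60 ÷ 2 = 30 remainder 0
30 ÷ 2 = 15 remainder 0
15 ÷ 2 = 7 remainder 1
7 ÷ 2 = 3 remainder 1
3 ÷ 2 = 1 remainder 1
1 ÷ 2 = 0 remainder 1
Reading remainders bottom-up:
= 1111001010000101


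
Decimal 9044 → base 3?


Divide by 3 repeatedly:
9044 ÷ 3 = 3014 remainder 2
3014 ÷ 3 = 1004 remainder 2
1004 ÷ 3 = 334 remainder 2
334 ÷ 3 = 111 remainder 1
111 ÷ 3 = 37 remainder 0
37 ÷ 3 = 12 remainder 1
12 ÷ 3 = 4 remainder 0
4 ÷ 3 = 1 remainder 1
1 ÷ 3 = 0 remainder 1
Reading remainders bottom-up:
= 110101222


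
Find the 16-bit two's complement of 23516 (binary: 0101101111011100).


Original: 0101101111011100
Step 1 - Invert all bits: 1010010000100011
Step 2 - Add 1: 1010010000100011 + 1
= 1010010000100100 (represents -23516)


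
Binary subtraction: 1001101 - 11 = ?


Align and subtract column by column (LSB to MSB, borrowing when needed):
  1001101
- 0000011
  -------
  col 0: (1 - 0 borrow-in) - 1 → 1 - 1 = 0, borrow out 0
  col 1: (0 - 0 borrow-in) - 1 → borrow from next column: (0+2) - 1 = 1, borrow out 1
  col 2: (1 - 1 borrow-in) - 0 → 0 - 0 = 0, borrow out 0
  col 3: (1 - 0 borrow-in) - 0 → 1 - 0 = 1, borrow out 0
  col 4: (0 - 0 borrow-in) - 0 → 0 - 0 = 0, borrow out 0
  col 5: (0 - 0 borrow-in) - 0 → 0 - 0 = 0, borrow out 0
  col 6: (1 - 0 borrow-in) - 0 → 1 - 0 = 1, borrow out 0
Reading bits MSB→LSB: 1001010
Strip leading zeros: 1001010
= 1001010


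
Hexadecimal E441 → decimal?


Positional values:
Position 0: 1 × 16^0 = 1 × 1 = 1
Position 1: 4 × 16^1 = 4 × 16 = 64
Position 2: 4 × 16^2 = 4 × 256 = 1024
Position 3: E × 16^3 = 14 × 4096 = 57344
Sum = 1 + 64 + 1024 + 57344
= 58433


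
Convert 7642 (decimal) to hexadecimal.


Divide by 16 repeatedly:
7642 ÷ 16 = 477 remainder 10 (A)
477 ÷ 16 = 29 remainder 13 (D)
29 ÷ 16 = 1 remainder 13 (D)
1 ÷ 16 = 0 remainder 1 (1)
Reading remainders bottom-up:
= 0x1DDA


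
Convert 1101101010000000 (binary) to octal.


Group into 3-bit groups: 001101101010000000
  001 = 1
  101 = 5
  101 = 5
  010 = 2
  000 = 0
  000 = 0
= 0o155200


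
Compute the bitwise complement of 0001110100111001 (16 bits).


Original: 0001110100111001
Invert all bits:
  bit 0: 0 → 1
  bit 1: 0 → 1
  bit 2: 0 → 1
  bit 3: 1 → 0
  bit 4: 1 → 0
  bit 5: 1 → 0
  bit 6: 0 → 1
  bit 7: 1 → 0
  bit 8: 0 → 1
  bit 9: 0 → 1
  bit 10: 1 → 0
  bit 11: 1 → 0
  bit 12: 1 → 0
  bit 13: 0 → 1
  bit 14: 0 → 1
  bit 15: 1 → 0
= 1110001011000110


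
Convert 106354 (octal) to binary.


Each octal digit → 3 binary bits:
  1 = 001
  0 = 000
  6 = 110
  3 = 011
  5 = 101
  4 = 100
Concatenate: 001 000 110 011 101 100
= 001000110011101100


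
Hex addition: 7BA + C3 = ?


Align and add column by column (LSB to MSB, each column mod 16 with carry):
  07BA
+ 00C3
  ----
  col 0: A(10) + 3(3) + 0 (carry in) = 13 → D(13), carry out 0
  col 1: B(11) + C(12) + 0 (carry in) = 23 → 7(7), carry out 1
  col 2: 7(7) + 0(0) + 1 (carry in) = 8 → 8(8), carry out 0
  col 3: 0(0) + 0(0) + 0 (carry in) = 0 → 0(0), carry out 0
Reading digits MSB→LSB: 087D
Strip leading zeros: 87D
= 0x87D


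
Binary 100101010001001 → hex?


Group into 4-bit nibbles: 0100101010001001
  0100 = 4
  1010 = A
  1000 = 8
  1001 = 9
= 0x4A89


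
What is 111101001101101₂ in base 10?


Positional values:
Bit 0: 1 × 2^0 = 1
Bit 2: 1 × 2^2 = 4
Bit 3: 1 × 2^3 = 8
Bit 5: 1 × 2^5 = 32
Bit 6: 1 × 2^6 = 64
Bit 9: 1 × 2^9 = 512
Bit 11: 1 × 2^11 = 2048
Bit 12: 1 × 2^12 = 4096
Bit 13: 1 × 2^13 = 8192
Bit 14: 1 × 2^14 = 16384
Sum = 1 + 4 + 8 + 32 + 64 + 512 + 2048 + 4096 + 8192 + 16384
= 31341


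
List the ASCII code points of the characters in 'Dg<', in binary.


String: 'Dg<'  (3 characters)
Per-character ASCII lookup:
  'D': uppercase starts at 65: 'D' = 65 + 3 = 68 → 1000100
  'g': lowercase starts at 97: 'g' = 97 + 6 = 103 → 1100111
  '<': special character: '<' = 60 → 111100
= 1000100 1100111 111100


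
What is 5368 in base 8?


Divide by 8 repeatedly:
5368 ÷ 8 = 671 remainder 0
671 ÷ 8 = 83 remainder 7
83 ÷ 8 = 10 remainder 3
10 ÷ 8 = 1 remainder 2
1 ÷ 8 = 0 remainder 1
Reading remainders bottom-up:
= 0o12370


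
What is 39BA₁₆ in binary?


Each hex digit → 4 binary bits:
  3 = 0011
  9 = 1001
  B = 1011
  A = 1010
Concatenate: 0011 1001 1011 1010
= 0011100110111010


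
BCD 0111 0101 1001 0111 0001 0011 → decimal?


Each 4-bit group → digit:
  0111 → 7
  0101 → 5
  1001 → 9
  0111 → 7
  0001 → 1
  0011 → 3
= 759713


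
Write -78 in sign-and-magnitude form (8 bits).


Sign bit: 1 (negative)
Magnitude: 78 = 1001110
= 11001110


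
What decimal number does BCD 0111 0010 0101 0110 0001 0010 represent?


Each 4-bit group → digit:
  0111 → 7
  0010 → 2
  0101 → 5
  0110 → 6
  0001 → 1
  0010 → 2
= 725612


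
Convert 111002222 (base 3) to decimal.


Positional values (base 3):
  2 × 3^0 = 2 × 1 = 2
  2 × 3^1 = 2 × 3 = 6
  2 × 3^2 = 2 × 9 = 18
  2 × 3^3 = 2 × 27 = 54
  0 × 3^4 = 0 × 81 = 0
  0 × 3^5 = 0 × 243 = 0
  1 × 3^6 = 1 × 729 = 729
  1 × 3^7 = 1 × 2187 = 2187
  1 × 3^8 = 1 × 6561 = 6561
Sum = 2 + 6 + 18 + 54 + 0 + 0 + 729 + 2187 + 6561
= 9557


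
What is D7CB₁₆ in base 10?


Positional values:
Position 0: B × 16^0 = 11 × 1 = 11
Position 1: C × 16^1 = 12 × 16 = 192
Position 2: 7 × 16^2 = 7 × 256 = 1792
Position 3: D × 16^3 = 13 × 4096 = 53248
Sum = 11 + 192 + 1792 + 53248
= 55243


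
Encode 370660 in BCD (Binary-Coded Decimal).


Each digit → 4-bit binary:
  3 → 0011
  7 → 0111
  0 → 0000
  6 → 0110
  6 → 0110
  0 → 0000
= 0011 0111 0000 0110 0110 0000


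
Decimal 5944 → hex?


Divide by 16 repeatedly:
5944 ÷ 16 = 371 remainder 8 (8)
371 ÷ 16 = 23 remainder 3 (3)
23 ÷ 16 = 1 remainder 7 (7)
1 ÷ 16 = 0 remainder 1 (1)
Reading remainders bottom-up:
= 0x1738


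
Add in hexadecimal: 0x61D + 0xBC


Align and add column by column (LSB to MSB, each column mod 16 with carry):
  061D
+ 00BC
  ----
  col 0: D(13) + C(12) + 0 (carry in) = 25 → 9(9), carry out 1
  col 1: 1(1) + B(11) + 1 (carry in) = 13 → D(13), carry out 0
  col 2: 6(6) + 0(0) + 0 (carry in) = 6 → 6(6), carry out 0
  col 3: 0(0) + 0(0) + 0 (carry in) = 0 → 0(0), carry out 0
Reading digits MSB→LSB: 06D9
Strip leading zeros: 6D9
= 0x6D9


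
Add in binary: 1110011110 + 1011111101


Align and add column by column (LSB to MSB, carry propagating):
  01110011110
+ 01011111101
  -----------
  col 0: 0 + 1 + 0 (carry in) = 1 → bit 1, carry out 0
  col 1: 1 + 0 + 0 (carry in) = 1 → bit 1, carry out 0
  col 2: 1 + 1 + 0 (carry in) = 2 → bit 0, carry out 1
  col 3: 1 + 1 + 1 (carry in) = 3 → bit 1, carry out 1
  col 4: 1 + 1 + 1 (carry in) = 3 → bit 1, carry out 1
  col 5: 0 + 1 + 1 (carry in) = 2 → bit 0, carry out 1
  col 6: 0 + 1 + 1 (carry in) = 2 → bit 0, carry out 1
  col 7: 1 + 1 + 1 (carry in) = 3 → bit 1, carry out 1
  col 8: 1 + 0 + 1 (carry in) = 2 → bit 0, carry out 1
  col 9: 1 + 1 + 1 (carry in) = 3 → bit 1, carry out 1
  col 10: 0 + 0 + 1 (carry in) = 1 → bit 1, carry out 0
Reading bits MSB→LSB: 11010011011
Strip leading zeros: 11010011011
= 11010011011


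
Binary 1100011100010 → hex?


Group into 4-bit nibbles: 0001100011100010
  0001 = 1
  1000 = 8
  1110 = E
  0010 = 2
= 0x18E2


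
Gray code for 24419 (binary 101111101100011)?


Binary: 101111101100011
Gray code: G = B XOR (B >> 1)
B >> 1 = 010111110110001
101111101100011 XOR 010111110110001:
  1 XOR 0 = 1
  0 XOR 1 = 1
  1 XOR 0 = 1
  1 XOR 1 = 0
  1 XOR 1 = 0
  1 XOR 1 = 0
  1 XOR 1 = 0
  0 XOR 1 = 1
  1 XOR 0 = 1
  1 XOR 1 = 0
  0 XOR 1 = 1
  0 XOR 0 = 0
  0 XOR 0 = 0
  1 XOR 0 = 1
  1 XOR 1 = 0
= 111000011010010


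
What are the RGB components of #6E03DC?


Hex: #6E03DC
R = 6E₁₆ = 110
G = 03₁₆ = 3
B = DC₁₆ = 220
= RGB(110, 3, 220)


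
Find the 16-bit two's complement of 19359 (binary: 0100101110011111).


Original: 0100101110011111
Step 1 - Invert all bits: 1011010001100000
Step 2 - Add 1: 1011010001100000 + 1
= 1011010001100001 (represents -19359)


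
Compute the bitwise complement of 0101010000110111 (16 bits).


Original: 0101010000110111
Invert all bits:
  bit 0: 0 → 1
  bit 1: 1 → 0
  bit 2: 0 → 1
  bit 3: 1 → 0
  bit 4: 0 → 1
  bit 5: 1 → 0
  bit 6: 0 → 1
  bit 7: 0 → 1
  bit 8: 0 → 1
  bit 9: 0 → 1
  bit 10: 1 → 0
  bit 11: 1 → 0
  bit 12: 0 → 1
  bit 13: 1 → 0
  bit 14: 1 → 0
  bit 15: 1 → 0
= 1010101111001000


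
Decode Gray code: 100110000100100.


Gray code: 100110000100100
MSB stays the same: 1
Each subsequent bit = prev_binary XOR current_gray:
  B[1] = 1 XOR 0 = 1
  B[2] = 1 XOR 0 = 1
  B[3] = 1 XOR 1 = 0
  B[4] = 0 XOR 1 = 1
  B[5] = 1 XOR 0 = 1
  B[6] = 1 XOR 0 = 1
  B[7] = 1 XOR 0 = 1
  B[8] = 1 XOR 0 = 1
  B[9] = 1 XOR 1 = 0
  B[10] = 0 XOR 0 = 0
  B[11] = 0 XOR 0 = 0
  B[12] = 0 XOR 1 = 1
  B[13] = 1 XOR 0 = 1
  B[14] = 1 XOR 0 = 1
= 111011111000111 (30663 decimal)


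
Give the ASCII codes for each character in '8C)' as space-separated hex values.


String: '8C)'  (3 characters)
Per-character ASCII lookup:
  '8': digits start at 48: '8' = 48 + 8 = 56 → 0x38
  'C': uppercase starts at 65: 'C' = 65 + 2 = 67 → 0x43
  ')': special character: ')' = 41 → 0x29
= 0x38 0x43 0x29


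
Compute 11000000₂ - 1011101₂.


Align and subtract column by column (LSB to MSB, borrowing when needed):
  11000000
- 01011101
  --------
  col 0: (0 - 0 borrow-in) - 1 → borrow from next column: (0+2) - 1 = 1, borrow out 1
  col 1: (0 - 1 borrow-in) - 0 → borrow from next column: (-1+2) - 0 = 1, borrow out 1
  col 2: (0 - 1 borrow-in) - 1 → borrow from next column: (-1+2) - 1 = 0, borrow out 1
  col 3: (0 - 1 borrow-in) - 1 → borrow from next column: (-1+2) - 1 = 0, borrow out 1
  col 4: (0 - 1 borrow-in) - 1 → borrow from next column: (-1+2) - 1 = 0, borrow out 1
  col 5: (0 - 1 borrow-in) - 0 → borrow from next column: (-1+2) - 0 = 1, borrow out 1
  col 6: (1 - 1 borrow-in) - 1 → borrow from next column: (0+2) - 1 = 1, borrow out 1
  col 7: (1 - 1 borrow-in) - 0 → 0 - 0 = 0, borrow out 0
Reading bits MSB→LSB: 01100011
Strip leading zeros: 1100011
= 1100011


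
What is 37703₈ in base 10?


Positional values:
Position 0: 3 × 8^0 = 3
Position 1: 0 × 8^1 = 0
Position 2: 7 × 8^2 = 448
Position 3: 7 × 8^3 = 3584
Position 4: 3 × 8^4 = 12288
Sum = 3 + 0 + 448 + 3584 + 12288
= 16323


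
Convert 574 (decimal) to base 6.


Divide by 6 repeatedly:
574 ÷ 6 = 95 remainder 4
95 ÷ 6 = 15 remainder 5
15 ÷ 6 = 2 remainder 3
2 ÷ 6 = 0 remainder 2
Reading remainders bottom-up:
= 2354


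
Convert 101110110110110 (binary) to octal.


Group into 3-bit groups: 101110110110110
  101 = 5
  110 = 6
  110 = 6
  110 = 6
  110 = 6
= 0o56666


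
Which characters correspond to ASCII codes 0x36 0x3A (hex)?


Codes (hex): 0x36 0x3A
Per-code ASCII lookup:
  0x36 = 54  (range 48-57: digits, 54 - 48 = 6) → '6'
  0x3A = 58  (special character) → ':'
= '6:'


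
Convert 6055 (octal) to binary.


Each octal digit → 3 binary bits:
  6 = 110
  0 = 000
  5 = 101
  5 = 101
Concatenate: 110 000 101 101
= 110000101101


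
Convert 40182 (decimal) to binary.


Divide by 2 repeatedly:
40182 ÷ 2 = 20091 remainder 0
20091 ÷ 2 = 10045 remainder 1
10045 ÷ 2 = 5022 remainder 1
5022 ÷ 2 = 2511 remainder 0
2511 ÷ 2 = 1255 remainder 1
1255 ÷ 2 = 627 remainder 1
627 ÷ 2 = 313 remainder 1
313 ÷ 2 = 156 remainder 1
156 ÷ 2 = 78 remainder 0
78 ÷ 2 = 39 remainder 0
39 ÷ 2 = 19 remainder 1
19 ÷ 2 = 9 remainder 1
9 ÷ 2 = 4 remainder 1
4 ÷ 2 = 2 remainder 0
2 ÷ 2 = 1 remainder 0
1 ÷ 2 = 0 remainder 1
Reading remainders bottom-up:
= 1001110011110110


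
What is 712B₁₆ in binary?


Each hex digit → 4 binary bits:
  7 = 0111
  1 = 0001
  2 = 0010
  B = 1011
Concatenate: 0111 0001 0010 1011
= 0111000100101011


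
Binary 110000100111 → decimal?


Positional values:
Bit 0: 1 × 2^0 = 1
Bit 1: 1 × 2^1 = 2
Bit 2: 1 × 2^2 = 4
Bit 5: 1 × 2^5 = 32
Bit 10: 1 × 2^10 = 1024
Bit 11: 1 × 2^11 = 2048
Sum = 1 + 2 + 4 + 32 + 1024 + 2048
= 3111


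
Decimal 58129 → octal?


Divide by 8 repeatedly:
58129 ÷ 8 = 7266 remainder 1
7266 ÷ 8 = 908 remainder 2
908 ÷ 8 = 113 remainder 4
113 ÷ 8 = 14 remainder 1
14 ÷ 8 = 1 remainder 6
1 ÷ 8 = 0 remainder 1
Reading remainders bottom-up:
= 0o161421


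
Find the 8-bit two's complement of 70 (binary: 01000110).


Original: 01000110
Step 1 - Invert all bits: 10111001
Step 2 - Add 1: 10111001 + 1
= 10111010 (represents -70)


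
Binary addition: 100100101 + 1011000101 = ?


Align and add column by column (LSB to MSB, carry propagating):
  00100100101
+ 01011000101
  -----------
  col 0: 1 + 1 + 0 (carry in) = 2 → bit 0, carry out 1
  col 1: 0 + 0 + 1 (carry in) = 1 → bit 1, carry out 0
  col 2: 1 + 1 + 0 (carry in) = 2 → bit 0, carry out 1
  col 3: 0 + 0 + 1 (carry in) = 1 → bit 1, carry out 0
  col 4: 0 + 0 + 0 (carry in) = 0 → bit 0, carry out 0
  col 5: 1 + 0 + 0 (carry in) = 1 → bit 1, carry out 0
  col 6: 0 + 1 + 0 (carry in) = 1 → bit 1, carry out 0
  col 7: 0 + 1 + 0 (carry in) = 1 → bit 1, carry out 0
  col 8: 1 + 0 + 0 (carry in) = 1 → bit 1, carry out 0
  col 9: 0 + 1 + 0 (carry in) = 1 → bit 1, carry out 0
  col 10: 0 + 0 + 0 (carry in) = 0 → bit 0, carry out 0
Reading bits MSB→LSB: 01111101010
Strip leading zeros: 1111101010
= 1111101010


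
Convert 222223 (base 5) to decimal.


Positional values (base 5):
  3 × 5^0 = 3 × 1 = 3
  2 × 5^1 = 2 × 5 = 10
  2 × 5^2 = 2 × 25 = 50
  2 × 5^3 = 2 × 125 = 250
  2 × 5^4 = 2 × 625 = 1250
  2 × 5^5 = 2 × 3125 = 6250
Sum = 3 + 10 + 50 + 250 + 1250 + 6250
= 7813


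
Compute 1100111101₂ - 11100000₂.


Align and subtract column by column (LSB to MSB, borrowing when needed):
  1100111101
- 0011100000
  ----------
  col 0: (1 - 0 borrow-in) - 0 → 1 - 0 = 1, borrow out 0
  col 1: (0 - 0 borrow-in) - 0 → 0 - 0 = 0, borrow out 0
  col 2: (1 - 0 borrow-in) - 0 → 1 - 0 = 1, borrow out 0
  col 3: (1 - 0 borrow-in) - 0 → 1 - 0 = 1, borrow out 0
  col 4: (1 - 0 borrow-in) - 0 → 1 - 0 = 1, borrow out 0
  col 5: (1 - 0 borrow-in) - 1 → 1 - 1 = 0, borrow out 0
  col 6: (0 - 0 borrow-in) - 1 → borrow from next column: (0+2) - 1 = 1, borrow out 1
  col 7: (0 - 1 borrow-in) - 1 → borrow from next column: (-1+2) - 1 = 0, borrow out 1
  col 8: (1 - 1 borrow-in) - 0 → 0 - 0 = 0, borrow out 0
  col 9: (1 - 0 borrow-in) - 0 → 1 - 0 = 1, borrow out 0
Reading bits MSB→LSB: 1001011101
Strip leading zeros: 1001011101
= 1001011101


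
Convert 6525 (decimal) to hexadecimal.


Divide by 16 repeatedly:
6525 ÷ 16 = 407 remainder 13 (D)
407 ÷ 16 = 25 remainder 7 (7)
25 ÷ 16 = 1 remainder 9 (9)
1 ÷ 16 = 0 remainder 1 (1)
Reading remainders bottom-up:
= 0x197D


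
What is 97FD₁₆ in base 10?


Positional values:
Position 0: D × 16^0 = 13 × 1 = 13
Position 1: F × 16^1 = 15 × 16 = 240
Position 2: 7 × 16^2 = 7 × 256 = 1792
Position 3: 9 × 16^3 = 9 × 4096 = 36864
Sum = 13 + 240 + 1792 + 36864
= 38909


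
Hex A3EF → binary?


Each hex digit → 4 binary bits:
  A = 1010
  3 = 0011
  E = 1110
  F = 1111
Concatenate: 1010 0011 1110 1111
= 1010001111101111


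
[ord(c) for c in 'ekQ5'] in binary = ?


String: 'ekQ5'  (4 characters)
Per-character ASCII lookup:
  'e': lowercase starts at 97: 'e' = 97 + 4 = 101 → 1100101
  'k': lowercase starts at 97: 'k' = 97 + 10 = 107 → 1101011
  'Q': uppercase starts at 65: 'Q' = 65 + 16 = 81 → 1010001
  '5': digits start at 48: '5' = 48 + 5 = 53 → 110101
= 1100101 1101011 1010001 110101


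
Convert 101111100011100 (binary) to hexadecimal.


Group into 4-bit nibbles: 0101111100011100
  0101 = 5
  1111 = F
  0001 = 1
  1100 = C
= 0x5F1C


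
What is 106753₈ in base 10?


Positional values:
Position 0: 3 × 8^0 = 3
Position 1: 5 × 8^1 = 40
Position 2: 7 × 8^2 = 448
Position 3: 6 × 8^3 = 3072
Position 4: 0 × 8^4 = 0
Position 5: 1 × 8^5 = 32768
Sum = 3 + 40 + 448 + 3072 + 0 + 32768
= 36331


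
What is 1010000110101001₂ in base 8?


Group into 3-bit groups: 001010000110101001
  001 = 1
  010 = 2
  000 = 0
  110 = 6
  101 = 5
  001 = 1
= 0o120651


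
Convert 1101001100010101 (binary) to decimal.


Positional values:
Bit 0: 1 × 2^0 = 1
Bit 2: 1 × 2^2 = 4
Bit 4: 1 × 2^4 = 16
Bit 8: 1 × 2^8 = 256
Bit 9: 1 × 2^9 = 512
Bit 12: 1 × 2^12 = 4096
Bit 14: 1 × 2^14 = 16384
Bit 15: 1 × 2^15 = 32768
Sum = 1 + 4 + 16 + 256 + 512 + 4096 + 16384 + 32768
= 54037


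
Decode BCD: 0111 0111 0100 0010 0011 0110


Each 4-bit group → digit:
  0111 → 7
  0111 → 7
  0100 → 4
  0010 → 2
  0011 → 3
  0110 → 6
= 774236


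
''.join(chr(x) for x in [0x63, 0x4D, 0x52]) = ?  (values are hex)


Codes (hex): 0x63 0x4D 0x52
Per-code ASCII lookup:
  0x63 = 99  (range 97-122: lowercase, 99 - 97 = 2) → 'c'
  0x4D = 77  (range 65-90: uppercase, 77 - 65 = 12) → 'M'
  0x52 = 82  (range 65-90: uppercase, 82 - 65 = 17) → 'R'
= 'cMR'


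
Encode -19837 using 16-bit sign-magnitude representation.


Sign bit: 1 (negative)
Magnitude: 19837 = 100110101111101
= 1100110101111101


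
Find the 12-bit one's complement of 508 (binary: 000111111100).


Original: 000111111100
Invert all bits:
  bit 0: 0 → 1
  bit 1: 0 → 1
  bit 2: 0 → 1
  bit 3: 1 → 0
  bit 4: 1 → 0
  bit 5: 1 → 0
  bit 6: 1 → 0
  bit 7: 1 → 0
  bit 8: 1 → 0
  bit 9: 1 → 0
  bit 10: 0 → 1
  bit 11: 0 → 1
= 111000000011


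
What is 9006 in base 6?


Divide by 6 repeatedly:
9006 ÷ 6 = 1501 remainder 0
1501 ÷ 6 = 250 remainder 1
250 ÷ 6 = 41 remainder 4
41 ÷ 6 = 6 remainder 5
6 ÷ 6 = 1 remainder 0
1 ÷ 6 = 0 remainder 1
Reading remainders bottom-up:
= 105410


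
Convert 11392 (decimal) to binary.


Divide by 2 repeatedly:
11392 ÷ 2 = 5696 remainder 0
5696 ÷ 2 = 2848 remainder 0
2848 ÷ 2 = 1424 remainder 0
1424 ÷ 2 = 712 remainder 0
712 ÷ 2 = 356 remainder 0
356 ÷ 2 = 178 remainder 0
178 ÷ 2 = 89 remainder 0
89 ÷ 2 = 44 remainder 1
44 ÷ 2 = 22 remainder 0
22 ÷ 2 = 11 remainder 0
11 ÷ 2 = 5 remainder 1
5 ÷ 2 = 2 remainder 1
2 ÷ 2 = 1 remainder 0
1 ÷ 2 = 0 remainder 1
Reading remainders bottom-up:
= 10110010000000


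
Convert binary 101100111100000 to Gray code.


Binary: 101100111100000
Gray code: G = B XOR (B >> 1)
B >> 1 = 010110011110000
101100111100000 XOR 010110011110000:
  1 XOR 0 = 1
  0 XOR 1 = 1
  1 XOR 0 = 1
  1 XOR 1 = 0
  0 XOR 1 = 1
  0 XOR 0 = 0
  1 XOR 0 = 1
  1 XOR 1 = 0
  1 XOR 1 = 0
  1 XOR 1 = 0
  0 XOR 1 = 1
  0 XOR 0 = 0
  0 XOR 0 = 0
  0 XOR 0 = 0
  0 XOR 0 = 0
= 111010100010000


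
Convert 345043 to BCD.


Each digit → 4-bit binary:
  3 → 0011
  4 → 0100
  5 → 0101
  0 → 0000
  4 → 0100
  3 → 0011
= 0011 0100 0101 0000 0100 0011


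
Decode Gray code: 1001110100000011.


Gray code: 1001110100000011
MSB stays the same: 1
Each subsequent bit = prev_binary XOR current_gray:
  B[1] = 1 XOR 0 = 1
  B[2] = 1 XOR 0 = 1
  B[3] = 1 XOR 1 = 0
  B[4] = 0 XOR 1 = 1
  B[5] = 1 XOR 1 = 0
  B[6] = 0 XOR 0 = 0
  B[7] = 0 XOR 1 = 1
  B[8] = 1 XOR 0 = 1
  B[9] = 1 XOR 0 = 1
  B[10] = 1 XOR 0 = 1
  B[11] = 1 XOR 0 = 1
  B[12] = 1 XOR 0 = 1
  B[13] = 1 XOR 0 = 1
  B[14] = 1 XOR 1 = 0
  B[15] = 0 XOR 1 = 1
= 1110100111111101 (59901 decimal)


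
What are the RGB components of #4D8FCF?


Hex: #4D8FCF
R = 4D₁₆ = 77
G = 8F₁₆ = 143
B = CF₁₆ = 207
= RGB(77, 143, 207)


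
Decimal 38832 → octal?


Divide by 8 repeatedly:
38832 ÷ 8 = 4854 remainder 0
4854 ÷ 8 = 606 remainder 6
606 ÷ 8 = 75 remainder 6
75 ÷ 8 = 9 remainder 3
9 ÷ 8 = 1 remainder 1
1 ÷ 8 = 0 remainder 1
Reading remainders bottom-up:
= 0o113660


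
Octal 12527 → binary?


Each octal digit → 3 binary bits:
  1 = 001
  2 = 010
  5 = 101
  2 = 010
  7 = 111
Concatenate: 001 010 101 010 111
= 001010101010111


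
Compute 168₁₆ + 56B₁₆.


Align and add column by column (LSB to MSB, each column mod 16 with carry):
  0168
+ 056B
  ----
  col 0: 8(8) + B(11) + 0 (carry in) = 19 → 3(3), carry out 1
  col 1: 6(6) + 6(6) + 1 (carry in) = 13 → D(13), carry out 0
  col 2: 1(1) + 5(5) + 0 (carry in) = 6 → 6(6), carry out 0
  col 3: 0(0) + 0(0) + 0 (carry in) = 0 → 0(0), carry out 0
Reading digits MSB→LSB: 06D3
Strip leading zeros: 6D3
= 0x6D3


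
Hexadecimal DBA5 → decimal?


Positional values:
Position 0: 5 × 16^0 = 5 × 1 = 5
Position 1: A × 16^1 = 10 × 16 = 160
Position 2: B × 16^2 = 11 × 256 = 2816
Position 3: D × 16^3 = 13 × 4096 = 53248
Sum = 5 + 160 + 2816 + 53248
= 56229


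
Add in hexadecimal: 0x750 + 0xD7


Align and add column by column (LSB to MSB, each column mod 16 with carry):
  0750
+ 00D7
  ----
  col 0: 0(0) + 7(7) + 0 (carry in) = 7 → 7(7), carry out 0
  col 1: 5(5) + D(13) + 0 (carry in) = 18 → 2(2), carry out 1
  col 2: 7(7) + 0(0) + 1 (carry in) = 8 → 8(8), carry out 0
  col 3: 0(0) + 0(0) + 0 (carry in) = 0 → 0(0), carry out 0
Reading digits MSB→LSB: 0827
Strip leading zeros: 827
= 0x827


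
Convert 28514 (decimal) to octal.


Divide by 8 repeatedly:
28514 ÷ 8 = 3564 remainder 2
3564 ÷ 8 = 445 remainder 4
445 ÷ 8 = 55 remainder 5
55 ÷ 8 = 6 remainder 7
6 ÷ 8 = 0 remainder 6
Reading remainders bottom-up:
= 0o67542


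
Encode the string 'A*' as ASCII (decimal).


String: 'A*'  (2 characters)
Per-character ASCII lookup:
  'A': uppercase starts at 65: 'A' = 65 + 0 = 65
  '*': special character: '*' = 42
= 65 42


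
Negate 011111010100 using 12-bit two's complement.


Original: 011111010100
Step 1 - Invert all bits: 100000101011
Step 2 - Add 1: 100000101011 + 1
= 100000101100 (represents -2004)


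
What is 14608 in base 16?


Divide by 16 repeatedly:
14608 ÷ 16 = 913 remainder 0 (0)
913 ÷ 16 = 57 remainder 1 (1)
57 ÷ 16 = 3 remainder 9 (9)
3 ÷ 16 = 0 remainder 3 (3)
Reading remainders bottom-up:
= 0x3910


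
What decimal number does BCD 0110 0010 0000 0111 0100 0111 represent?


Each 4-bit group → digit:
  0110 → 6
  0010 → 2
  0000 → 0
  0111 → 7
  0100 → 4
  0111 → 7
= 620747


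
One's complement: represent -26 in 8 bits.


Original: 00011010
Invert all bits:
  bit 0: 0 → 1
  bit 1: 0 → 1
  bit 2: 0 → 1
  bit 3: 1 → 0
  bit 4: 1 → 0
  bit 5: 0 → 1
  bit 6: 1 → 0
  bit 7: 0 → 1
= 11100101


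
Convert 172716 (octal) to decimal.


Positional values:
Position 0: 6 × 8^0 = 6
Position 1: 1 × 8^1 = 8
Position 2: 7 × 8^2 = 448
Position 3: 2 × 8^3 = 1024
Position 4: 7 × 8^4 = 28672
Position 5: 1 × 8^5 = 32768
Sum = 6 + 8 + 448 + 1024 + 28672 + 32768
= 62926


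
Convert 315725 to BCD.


Each digit → 4-bit binary:
  3 → 0011
  1 → 0001
  5 → 0101
  7 → 0111
  2 → 0010
  5 → 0101
= 0011 0001 0101 0111 0010 0101


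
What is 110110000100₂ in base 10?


Positional values:
Bit 2: 1 × 2^2 = 4
Bit 7: 1 × 2^7 = 128
Bit 8: 1 × 2^8 = 256
Bit 10: 1 × 2^10 = 1024
Bit 11: 1 × 2^11 = 2048
Sum = 4 + 128 + 256 + 1024 + 2048
= 3460


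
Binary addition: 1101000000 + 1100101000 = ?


Align and add column by column (LSB to MSB, carry propagating):
  01101000000
+ 01100101000
  -----------
  col 0: 0 + 0 + 0 (carry in) = 0 → bit 0, carry out 0
  col 1: 0 + 0 + 0 (carry in) = 0 → bit 0, carry out 0
  col 2: 0 + 0 + 0 (carry in) = 0 → bit 0, carry out 0
  col 3: 0 + 1 + 0 (carry in) = 1 → bit 1, carry out 0
  col 4: 0 + 0 + 0 (carry in) = 0 → bit 0, carry out 0
  col 5: 0 + 1 + 0 (carry in) = 1 → bit 1, carry out 0
  col 6: 1 + 0 + 0 (carry in) = 1 → bit 1, carry out 0
  col 7: 0 + 0 + 0 (carry in) = 0 → bit 0, carry out 0
  col 8: 1 + 1 + 0 (carry in) = 2 → bit 0, carry out 1
  col 9: 1 + 1 + 1 (carry in) = 3 → bit 1, carry out 1
  col 10: 0 + 0 + 1 (carry in) = 1 → bit 1, carry out 0
Reading bits MSB→LSB: 11001101000
Strip leading zeros: 11001101000
= 11001101000


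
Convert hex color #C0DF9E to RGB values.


Hex: #C0DF9E
R = C0₁₆ = 192
G = DF₁₆ = 223
B = 9E₁₆ = 158
= RGB(192, 223, 158)


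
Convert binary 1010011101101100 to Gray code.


Binary: 1010011101101100
Gray code: G = B XOR (B >> 1)
B >> 1 = 0101001110110110
1010011101101100 XOR 0101001110110110:
  1 XOR 0 = 1
  0 XOR 1 = 1
  1 XOR 0 = 1
  0 XOR 1 = 1
  0 XOR 0 = 0
  1 XOR 0 = 1
  1 XOR 1 = 0
  1 XOR 1 = 0
  0 XOR 1 = 1
  1 XOR 0 = 1
  1 XOR 1 = 0
  0 XOR 1 = 1
  1 XOR 0 = 1
  1 XOR 1 = 0
  0 XOR 1 = 1
  0 XOR 0 = 0
= 1111010011011010


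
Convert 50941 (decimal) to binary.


Divide by 2 repeatedly:
50941 ÷ 2 = 25470 remainder 1
25470 ÷ 2 = 12735 remainder 0
12735 ÷ 2 = 6367 remainder 1
6367 ÷ 2 = 3183 remainder 1
3183 ÷ 2 = 1591 remainder 1
1591 ÷ 2 = 795 remainder 1
795 ÷ 2 = 397 remainder 1
397 ÷ 2 = 198 remainder 1
198 ÷ 2 = 99 remainder 0
99 ÷ 2 = 49 remainder 1
49 ÷ 2 = 24 remainder 1
24 ÷ 2 = 12 remainder 0
12 ÷ 2 = 6 remainder 0
6 ÷ 2 = 3 remainder 0
3 ÷ 2 = 1 remainder 1
1 ÷ 2 = 0 remainder 1
Reading remainders bottom-up:
= 1100011011111101


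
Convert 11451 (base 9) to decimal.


Positional values (base 9):
  1 × 9^0 = 1 × 1 = 1
  5 × 9^1 = 5 × 9 = 45
  4 × 9^2 = 4 × 81 = 324
  1 × 9^3 = 1 × 729 = 729
  1 × 9^4 = 1 × 6561 = 6561
Sum = 1 + 45 + 324 + 729 + 6561
= 7660


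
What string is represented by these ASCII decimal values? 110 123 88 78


Codes (decimal): 110 123 88 78
Per-code ASCII lookup:
  110  (range 97-122: lowercase, 110 - 97 = 13) → 'n'
  123  (special character) → '{'
  88  (range 65-90: uppercase, 88 - 65 = 23) → 'X'
  78  (range 65-90: uppercase, 78 - 65 = 13) → 'N'
= 'n{XN'


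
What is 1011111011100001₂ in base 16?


Group into 4-bit nibbles: 1011111011100001
  1011 = B
  1110 = E
  1110 = E
  0001 = 1
= 0xBEE1


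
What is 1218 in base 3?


Divide by 3 repeatedly:
1218 ÷ 3 = 406 remainder 0
406 ÷ 3 = 135 remainder 1
135 ÷ 3 = 45 remainder 0
45 ÷ 3 = 15 remainder 0
15 ÷ 3 = 5 remainder 0
5 ÷ 3 = 1 remainder 2
1 ÷ 3 = 0 remainder 1
Reading remainders bottom-up:
= 1200010


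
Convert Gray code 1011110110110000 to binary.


Gray code: 1011110110110000
MSB stays the same: 1
Each subsequent bit = prev_binary XOR current_gray:
  B[1] = 1 XOR 0 = 1
  B[2] = 1 XOR 1 = 0
  B[3] = 0 XOR 1 = 1
  B[4] = 1 XOR 1 = 0
  B[5] = 0 XOR 1 = 1
  B[6] = 1 XOR 0 = 1
  B[7] = 1 XOR 1 = 0
  B[8] = 0 XOR 1 = 1
  B[9] = 1 XOR 0 = 1
  B[10] = 1 XOR 1 = 0
  B[11] = 0 XOR 1 = 1
  B[12] = 1 XOR 0 = 1
  B[13] = 1 XOR 0 = 1
  B[14] = 1 XOR 0 = 1
  B[15] = 1 XOR 0 = 1
= 1101011011011111 (55007 decimal)


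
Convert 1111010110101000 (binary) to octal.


Group into 3-bit groups: 001111010110101000
  001 = 1
  111 = 7
  010 = 2
  110 = 6
  101 = 5
  000 = 0
= 0o172650


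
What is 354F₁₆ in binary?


Each hex digit → 4 binary bits:
  3 = 0011
  5 = 0101
  4 = 0100
  F = 1111
Concatenate: 0011 0101 0100 1111
= 0011010101001111


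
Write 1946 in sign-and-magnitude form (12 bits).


Sign bit: 0 (positive)
Magnitude: 1946 = 11110011010
= 011110011010


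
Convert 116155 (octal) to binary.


Each octal digit → 3 binary bits:
  1 = 001
  1 = 001
  6 = 110
  1 = 001
  5 = 101
  5 = 101
Concatenate: 001 001 110 001 101 101
= 001001110001101101


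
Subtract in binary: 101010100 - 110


Align and subtract column by column (LSB to MSB, borrowing when needed):
  101010100
- 000000110
  ---------
  col 0: (0 - 0 borrow-in) - 0 → 0 - 0 = 0, borrow out 0
  col 1: (0 - 0 borrow-in) - 1 → borrow from next column: (0+2) - 1 = 1, borrow out 1
  col 2: (1 - 1 borrow-in) - 1 → borrow from next column: (0+2) - 1 = 1, borrow out 1
  col 3: (0 - 1 borrow-in) - 0 → borrow from next column: (-1+2) - 0 = 1, borrow out 1
  col 4: (1 - 1 borrow-in) - 0 → 0 - 0 = 0, borrow out 0
  col 5: (0 - 0 borrow-in) - 0 → 0 - 0 = 0, borrow out 0
  col 6: (1 - 0 borrow-in) - 0 → 1 - 0 = 1, borrow out 0
  col 7: (0 - 0 borrow-in) - 0 → 0 - 0 = 0, borrow out 0
  col 8: (1 - 0 borrow-in) - 0 → 1 - 0 = 1, borrow out 0
Reading bits MSB→LSB: 101001110
Strip leading zeros: 101001110
= 101001110


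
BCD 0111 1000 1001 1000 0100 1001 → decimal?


Each 4-bit group → digit:
  0111 → 7
  1000 → 8
  1001 → 9
  1000 → 8
  0100 → 4
  1001 → 9
= 789849


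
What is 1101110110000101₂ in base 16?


Group into 4-bit nibbles: 1101110110000101
  1101 = D
  1101 = D
  1000 = 8
  0101 = 5
= 0xDD85


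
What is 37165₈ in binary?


Each octal digit → 3 binary bits:
  3 = 011
  7 = 111
  1 = 001
  6 = 110
  5 = 101
Concatenate: 011 111 001 110 101
= 011111001110101


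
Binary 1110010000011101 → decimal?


Positional values:
Bit 0: 1 × 2^0 = 1
Bit 2: 1 × 2^2 = 4
Bit 3: 1 × 2^3 = 8
Bit 4: 1 × 2^4 = 16
Bit 10: 1 × 2^10 = 1024
Bit 13: 1 × 2^13 = 8192
Bit 14: 1 × 2^14 = 16384
Bit 15: 1 × 2^15 = 32768
Sum = 1 + 4 + 8 + 16 + 1024 + 8192 + 16384 + 32768
= 58397


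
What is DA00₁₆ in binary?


Each hex digit → 4 binary bits:
  D = 1101
  A = 1010
  0 = 0000
  0 = 0000
Concatenate: 1101 1010 0000 0000
= 1101101000000000


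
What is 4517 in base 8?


Divide by 8 repeatedly:
4517 ÷ 8 = 564 remainder 5
564 ÷ 8 = 70 remainder 4
70 ÷ 8 = 8 remainder 6
8 ÷ 8 = 1 remainder 0
1 ÷ 8 = 0 remainder 1
Reading remainders bottom-up:
= 0o10645


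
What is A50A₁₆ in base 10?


Positional values:
Position 0: A × 16^0 = 10 × 1 = 10
Position 1: 0 × 16^1 = 0 × 16 = 0
Position 2: 5 × 16^2 = 5 × 256 = 1280
Position 3: A × 16^3 = 10 × 4096 = 40960
Sum = 10 + 0 + 1280 + 40960
= 42250


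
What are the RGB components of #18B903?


Hex: #18B903
R = 18₁₆ = 24
G = B9₁₆ = 185
B = 03₁₆ = 3
= RGB(24, 185, 3)


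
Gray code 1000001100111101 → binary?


Gray code: 1000001100111101
MSB stays the same: 1
Each subsequent bit = prev_binary XOR current_gray:
  B[1] = 1 XOR 0 = 1
  B[2] = 1 XOR 0 = 1
  B[3] = 1 XOR 0 = 1
  B[4] = 1 XOR 0 = 1
  B[5] = 1 XOR 0 = 1
  B[6] = 1 XOR 1 = 0
  B[7] = 0 XOR 1 = 1
  B[8] = 1 XOR 0 = 1
  B[9] = 1 XOR 0 = 1
  B[10] = 1 XOR 1 = 0
  B[11] = 0 XOR 1 = 1
  B[12] = 1 XOR 1 = 0
  B[13] = 0 XOR 1 = 1
  B[14] = 1 XOR 0 = 1
  B[15] = 1 XOR 1 = 0
= 1111110111010110 (64982 decimal)


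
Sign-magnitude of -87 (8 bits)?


Sign bit: 1 (negative)
Magnitude: 87 = 1010111
= 11010111


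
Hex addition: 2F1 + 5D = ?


Align and add column by column (LSB to MSB, each column mod 16 with carry):
  02F1
+ 005D
  ----
  col 0: 1(1) + D(13) + 0 (carry in) = 14 → E(14), carry out 0
  col 1: F(15) + 5(5) + 0 (carry in) = 20 → 4(4), carry out 1
  col 2: 2(2) + 0(0) + 1 (carry in) = 3 → 3(3), carry out 0
  col 3: 0(0) + 0(0) + 0 (carry in) = 0 → 0(0), carry out 0
Reading digits MSB→LSB: 034E
Strip leading zeros: 34E
= 0x34E


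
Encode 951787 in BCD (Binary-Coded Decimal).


Each digit → 4-bit binary:
  9 → 1001
  5 → 0101
  1 → 0001
  7 → 0111
  8 → 1000
  7 → 0111
= 1001 0101 0001 0111 1000 0111


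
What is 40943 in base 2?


Divide by 2 repeatedly:
40943 ÷ 2 = 20471 remainder 1
20471 ÷ 2 = 10235 remainder 1
10235 ÷ 2 = 5117 remainder 1
5117 ÷ 2 = 2558 remainder 1
2558 ÷ 2 = 1279 remainder 0
1279 ÷ 2 = 639 remainder 1
639 ÷ 2 = 319 remainder 1
319 ÷ 2 = 159 remainder 1
159 ÷ 2 = 79 remainder 1
79 ÷ 2 = 39 remainder 1
39 ÷ 2 = 19 remainder 1
19 ÷ 2 = 9 remainder 1
9 ÷ 2 = 4 remainder 1
4 ÷ 2 = 2 remainder 0
2 ÷ 2 = 1 remainder 0
1 ÷ 2 = 0 remainder 1
Reading remainders bottom-up:
= 1001111111101111


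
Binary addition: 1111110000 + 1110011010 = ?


Align and add column by column (LSB to MSB, carry propagating):
  01111110000
+ 01110011010
  -----------
  col 0: 0 + 0 + 0 (carry in) = 0 → bit 0, carry out 0
  col 1: 0 + 1 + 0 (carry in) = 1 → bit 1, carry out 0
  col 2: 0 + 0 + 0 (carry in) = 0 → bit 0, carry out 0
  col 3: 0 + 1 + 0 (carry in) = 1 → bit 1, carry out 0
  col 4: 1 + 1 + 0 (carry in) = 2 → bit 0, carry out 1
  col 5: 1 + 0 + 1 (carry in) = 2 → bit 0, carry out 1
  col 6: 1 + 0 + 1 (carry in) = 2 → bit 0, carry out 1
  col 7: 1 + 1 + 1 (carry in) = 3 → bit 1, carry out 1
  col 8: 1 + 1 + 1 (carry in) = 3 → bit 1, carry out 1
  col 9: 1 + 1 + 1 (carry in) = 3 → bit 1, carry out 1
  col 10: 0 + 0 + 1 (carry in) = 1 → bit 1, carry out 0
Reading bits MSB→LSB: 11110001010
Strip leading zeros: 11110001010
= 11110001010


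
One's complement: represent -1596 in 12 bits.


Original: 011000111100
Invert all bits:
  bit 0: 0 → 1
  bit 1: 1 → 0
  bit 2: 1 → 0
  bit 3: 0 → 1
  bit 4: 0 → 1
  bit 5: 0 → 1
  bit 6: 1 → 0
  bit 7: 1 → 0
  bit 8: 1 → 0
  bit 9: 1 → 0
  bit 10: 0 → 1
  bit 11: 0 → 1
= 100111000011


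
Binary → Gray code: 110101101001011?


Binary: 110101101001011
Gray code: G = B XOR (B >> 1)
B >> 1 = 011010110100101
110101101001011 XOR 011010110100101:
  1 XOR 0 = 1
  1 XOR 1 = 0
  0 XOR 1 = 1
  1 XOR 0 = 1
  0 XOR 1 = 1
  1 XOR 0 = 1
  1 XOR 1 = 0
  0 XOR 1 = 1
  1 XOR 0 = 1
  0 XOR 1 = 1
  0 XOR 0 = 0
  1 XOR 0 = 1
  0 XOR 1 = 1
  1 XOR 0 = 1
  1 XOR 1 = 0
= 101111011101110


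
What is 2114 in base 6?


Divide by 6 repeatedly:
2114 ÷ 6 = 352 remainder 2
352 ÷ 6 = 58 remainder 4
58 ÷ 6 = 9 remainder 4
9 ÷ 6 = 1 remainder 3
1 ÷ 6 = 0 remainder 1
Reading remainders bottom-up:
= 13442


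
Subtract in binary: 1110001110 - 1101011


Align and subtract column by column (LSB to MSB, borrowing when needed):
  1110001110
- 0001101011
  ----------
  col 0: (0 - 0 borrow-in) - 1 → borrow from next column: (0+2) - 1 = 1, borrow out 1
  col 1: (1 - 1 borrow-in) - 1 → borrow from next column: (0+2) - 1 = 1, borrow out 1
  col 2: (1 - 1 borrow-in) - 0 → 0 - 0 = 0, borrow out 0
  col 3: (1 - 0 borrow-in) - 1 → 1 - 1 = 0, borrow out 0
  col 4: (0 - 0 borrow-in) - 0 → 0 - 0 = 0, borrow out 0
  col 5: (0 - 0 borrow-in) - 1 → borrow from next column: (0+2) - 1 = 1, borrow out 1
  col 6: (0 - 1 borrow-in) - 1 → borrow from next column: (-1+2) - 1 = 0, borrow out 1
  col 7: (1 - 1 borrow-in) - 0 → 0 - 0 = 0, borrow out 0
  col 8: (1 - 0 borrow-in) - 0 → 1 - 0 = 1, borrow out 0
  col 9: (1 - 0 borrow-in) - 0 → 1 - 0 = 1, borrow out 0
Reading bits MSB→LSB: 1100100011
Strip leading zeros: 1100100011
= 1100100011


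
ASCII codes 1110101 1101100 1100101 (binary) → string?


Codes (binary): 1110101 1101100 1100101
Per-code ASCII lookup:
  1110101 = 117  (range 97-122: lowercase, 117 - 97 = 20) → 'u'
  1101100 = 108  (range 97-122: lowercase, 108 - 97 = 11) → 'l'
  1100101 = 101  (range 97-122: lowercase, 101 - 97 = 4) → 'e'
= 'ule'


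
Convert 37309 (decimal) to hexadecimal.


Divide by 16 repeatedly:
37309 ÷ 16 = 2331 remainder 13 (D)
2331 ÷ 16 = 145 remainder 11 (B)
145 ÷ 16 = 9 remainder 1 (1)
9 ÷ 16 = 0 remainder 9 (9)
Reading remainders bottom-up:
= 0x91BD


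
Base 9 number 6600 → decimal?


Positional values (base 9):
  0 × 9^0 = 0 × 1 = 0
  0 × 9^1 = 0 × 9 = 0
  6 × 9^2 = 6 × 81 = 486
  6 × 9^3 = 6 × 729 = 4374
Sum = 0 + 0 + 486 + 4374
= 4860


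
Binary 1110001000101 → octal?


Group into 3-bit groups: 001110001000101
  001 = 1
  110 = 6
  001 = 1
  000 = 0
  101 = 5
= 0o16105


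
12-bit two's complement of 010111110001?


Original: 010111110001
Step 1 - Invert all bits: 101000001110
Step 2 - Add 1: 101000001110 + 1
= 101000001111 (represents -1521)


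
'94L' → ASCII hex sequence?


String: '94L'  (3 characters)
Per-character ASCII lookup:
  '9': digits start at 48: '9' = 48 + 9 = 57 → 0x39
  '4': digits start at 48: '4' = 48 + 4 = 52 → 0x34
  'L': uppercase starts at 65: 'L' = 65 + 11 = 76 → 0x4C
= 0x39 0x34 0x4C


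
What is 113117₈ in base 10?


Positional values:
Position 0: 7 × 8^0 = 7
Position 1: 1 × 8^1 = 8
Position 2: 1 × 8^2 = 64
Position 3: 3 × 8^3 = 1536
Position 4: 1 × 8^4 = 4096
Position 5: 1 × 8^5 = 32768
Sum = 7 + 8 + 64 + 1536 + 4096 + 32768
= 38479


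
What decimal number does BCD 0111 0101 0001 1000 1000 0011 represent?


Each 4-bit group → digit:
  0111 → 7
  0101 → 5
  0001 → 1
  1000 → 8
  1000 → 8
  0011 → 3
= 751883


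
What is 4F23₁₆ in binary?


Each hex digit → 4 binary bits:
  4 = 0100
  F = 1111
  2 = 0010
  3 = 0011
Concatenate: 0100 1111 0010 0011
= 0100111100100011


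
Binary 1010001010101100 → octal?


Group into 3-bit groups: 001010001010101100
  001 = 1
  010 = 2
  001 = 1
  010 = 2
  101 = 5
  100 = 4
= 0o121254


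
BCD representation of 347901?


Each digit → 4-bit binary:
  3 → 0011
  4 → 0100
  7 → 0111
  9 → 1001
  0 → 0000
  1 → 0001
= 0011 0100 0111 1001 0000 0001


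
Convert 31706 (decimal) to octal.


Divide by 8 repeatedly:
31706 ÷ 8 = 3963 remainder 2
3963 ÷ 8 = 495 remainder 3
495 ÷ 8 = 61 remainder 7
61 ÷ 8 = 7 remainder 5
7 ÷ 8 = 0 remainder 7
Reading remainders bottom-up:
= 0o75732
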